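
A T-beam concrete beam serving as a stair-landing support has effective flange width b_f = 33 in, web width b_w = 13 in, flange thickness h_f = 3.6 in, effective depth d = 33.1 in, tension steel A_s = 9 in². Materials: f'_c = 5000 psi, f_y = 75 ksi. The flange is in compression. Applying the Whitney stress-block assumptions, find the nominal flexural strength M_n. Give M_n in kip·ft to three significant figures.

M_n ≈ 1710 kip·ft

Tension: T = A_s f_y = 9 × 75 = 675 kips.
Try a within the flange: a = T/(0.85 f'_c b_f) = 675/(0.85 × 5 × 33) = 4.813 in.
a = 4.813 > h_f = 3.6 in: the block extends into the web. Split into flange-overhang and web parts.
C_f = 0.85 f'_c (b_f − b_w) h_f = 0.85 × 5 × (33 − 13) × 3.6 = 306.0 kips.
Remaining web compression depth: a_w = (T − C_f)/(0.85 f'_c b_w) = (675 − 306.0)/(0.85 × 5 × 13) = 6.679 in.
M_n = C_f(d − h_f/2) + (T − C_f)(d − a_w/2) = 306.0 × (33.1 − 1.8) + 369 × (33.1 − 3.3395) = 9577.8 + 10981.6 = 20559.4 kip·in.
M_n = 20559.4/12 = 1713.28 kip·ft.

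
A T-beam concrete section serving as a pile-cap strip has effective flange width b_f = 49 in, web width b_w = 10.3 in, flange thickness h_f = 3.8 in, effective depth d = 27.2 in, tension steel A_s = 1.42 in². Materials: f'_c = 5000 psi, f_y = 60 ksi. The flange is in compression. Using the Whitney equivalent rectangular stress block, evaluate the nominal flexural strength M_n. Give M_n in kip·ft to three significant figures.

Tension: T = A_s f_y = 1.42 × 60 = 85.2 kips.
Try a within the flange: a = T/(0.85 f'_c b_f) = 85.2/(0.85 × 5 × 49) = 0.409 in.
Since a = 0.409 ≤ h_f = 3.8 in, the stress block lies entirely in the flange; analyse as a rectangular beam of width b_f.
M_n = T(d − a/2) = 85.2 × (27.2 − 0.2045) = 2300.0 kip·in.
M_n = 2300.0/12 = 191.67 kip·ft.

M_n ≈ 192 kip·ft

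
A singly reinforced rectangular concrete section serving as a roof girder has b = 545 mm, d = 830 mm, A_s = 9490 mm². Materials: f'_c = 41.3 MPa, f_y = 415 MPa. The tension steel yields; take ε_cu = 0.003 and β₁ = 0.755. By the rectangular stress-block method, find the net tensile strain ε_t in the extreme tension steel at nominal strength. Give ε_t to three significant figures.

a = A_s f_y/(0.85 f'_c b) = 205.85 mm.
β₁ = 0.755, so c = a/β₁ = 205.85/0.755 = 272.65 mm.
From the linear strain diagram with ε_cu = 0.003: ε_t = 0.003 (d − c)/c = 0.003 × (830 − 272.65)/272.65 = 0.00613.
Since ε_t ≥ 0.005, the section is tension-controlled.

ε_t ≈ 0.00613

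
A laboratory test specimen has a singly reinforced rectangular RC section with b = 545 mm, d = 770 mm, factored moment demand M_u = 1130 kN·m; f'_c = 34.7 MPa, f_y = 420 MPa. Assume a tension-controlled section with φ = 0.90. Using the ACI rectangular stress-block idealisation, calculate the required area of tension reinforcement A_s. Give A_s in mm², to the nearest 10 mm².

M_n = M_u/φ = 1130/0.90 = 1255.56 kN·m.
With M_n = 0.85 f'_c a b (d − a/2), solve the quadratic for a:
a = d − √(d² − 2M_n/(0.85 f'_c b)) = 770 − √(770² − 2 × 1255.56×10⁶/(0.85 × 34.7 × 545)) = 109.18 mm.
A_s = 0.85 f'_c a b / f_y = 0.85 × 34.7 × 109.18 × 545 / 420 = 4178.7 mm².

A_s ≈ 4180 mm²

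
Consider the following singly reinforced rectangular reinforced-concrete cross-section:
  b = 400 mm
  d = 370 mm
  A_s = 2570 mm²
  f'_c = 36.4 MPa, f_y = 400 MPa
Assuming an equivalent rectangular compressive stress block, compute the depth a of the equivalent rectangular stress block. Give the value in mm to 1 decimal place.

T = A_s f_y = 2570 × 400 = 1028000 N = 1028 kN.
Setting C = 0.85 f'_c a b equal to T: a = 1028000/(0.85 × 36.4 × 400) = 83.1 mm.

a ≈ 83.1 mm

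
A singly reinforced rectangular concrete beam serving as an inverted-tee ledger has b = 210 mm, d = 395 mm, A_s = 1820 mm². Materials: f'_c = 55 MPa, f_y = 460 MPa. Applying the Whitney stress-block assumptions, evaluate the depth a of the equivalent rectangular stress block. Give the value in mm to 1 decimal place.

T = A_s f_y = 1820 × 460 = 837200 N = 837.2 kN.
Setting C = 0.85 f'_c a b equal to T: a = 837200/(0.85 × 55 × 210) = 85.3 mm.

a ≈ 85.3 mm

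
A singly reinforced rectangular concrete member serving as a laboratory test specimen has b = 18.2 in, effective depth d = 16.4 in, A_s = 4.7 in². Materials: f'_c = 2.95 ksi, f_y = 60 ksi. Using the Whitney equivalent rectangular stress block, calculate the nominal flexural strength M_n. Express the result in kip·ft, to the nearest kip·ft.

T = A_s f_y = 4.7 × 60 = 282 kips.
a = T/(0.85 f'_c b) = 282/(0.85 × 2.95 × 18.2) = 6.179 in.
M_n = T(d − a/2) = 282 × (16.4 − 3.0895) = 3753.6 kip·in = 3753.6/12 = 312.80 kip·ft.

M_n ≈ 313 kip·ft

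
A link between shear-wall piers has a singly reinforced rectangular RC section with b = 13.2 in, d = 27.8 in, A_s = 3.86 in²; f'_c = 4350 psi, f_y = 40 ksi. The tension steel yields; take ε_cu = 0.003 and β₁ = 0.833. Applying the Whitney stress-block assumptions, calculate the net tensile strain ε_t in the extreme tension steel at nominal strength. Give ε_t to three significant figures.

a = A_s f_y/(0.85 f'_c b) = 3.163 in.
β₁ = 0.833, so c = a/β₁ = 3.163/0.833 = 3.797 in.
From the linear strain diagram with ε_cu = 0.003: ε_t = 0.003 (d − c)/c = 0.003 × (27.8 − 3.797)/3.797 = 0.0190.
Since ε_t ≥ 0.005, the section is tension-controlled.

ε_t ≈ 0.0190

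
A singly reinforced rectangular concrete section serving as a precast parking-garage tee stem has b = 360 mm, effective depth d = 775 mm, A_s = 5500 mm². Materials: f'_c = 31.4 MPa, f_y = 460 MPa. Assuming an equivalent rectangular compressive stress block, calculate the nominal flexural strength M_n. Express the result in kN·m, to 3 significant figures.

M_n ≈ 1630 kN·m

T = A_s f_y = 5500 × 460 = 2530000 N = 2530 kN.
From C = T: a = T/(0.85 f'_c b) = 2530000/(0.85 × 31.4 × 360) = 263.31 mm.
M_n = T(d − a/2) = 2530 kN × (775 − 131.655) mm = 1627.66 kN·m.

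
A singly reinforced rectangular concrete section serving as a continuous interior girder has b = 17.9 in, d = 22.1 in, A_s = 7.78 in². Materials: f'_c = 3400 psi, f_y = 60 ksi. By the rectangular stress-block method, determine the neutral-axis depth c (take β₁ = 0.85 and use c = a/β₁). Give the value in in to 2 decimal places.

c ≈ 10.62 in

T = A_s f_y = 7.78 × 60 = 466.8 kips.
a = T/(0.85 f'_c b) = 466.8/(0.85 × 3.4 × 17.9) = 9.0236 in.
With β₁ = 0.85, c = a/β₁ = 9.0236/0.85 = 10.62 in.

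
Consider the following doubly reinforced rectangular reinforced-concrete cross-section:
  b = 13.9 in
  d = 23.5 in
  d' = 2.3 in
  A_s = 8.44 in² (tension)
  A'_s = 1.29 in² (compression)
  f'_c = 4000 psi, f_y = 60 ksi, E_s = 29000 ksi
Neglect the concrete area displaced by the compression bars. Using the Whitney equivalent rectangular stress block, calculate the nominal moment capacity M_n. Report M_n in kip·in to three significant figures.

M_n ≈ 9780 kip·in

Assume both steels yield.
a = (A_s − A'_s) f_y/(0.85 f'_c b) = (8.44 − 1.29) × 60/(0.85 × 4 × 13.9) = 9.077 in.
c = a/β₁ = 9.077/0.85 = 10.679 in; ε'_s = 0.003(c − d')/c = 0.0024 ≥ ε_y = 0.0021, so the compression steel yields.
M_n = (A_s − A'_s) f_y (d − a/2) + A'_s f_y (d − d') = 429 × (23.5 − 4.5385) + 77.4 × (23.5 − 2.3) = 8134.5 + 1640.9 = 9775.4 kip·in.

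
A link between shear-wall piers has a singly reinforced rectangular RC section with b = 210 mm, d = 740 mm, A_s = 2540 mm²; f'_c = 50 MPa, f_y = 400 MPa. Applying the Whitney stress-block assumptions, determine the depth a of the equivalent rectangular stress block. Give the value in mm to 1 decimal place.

T = A_s f_y = 2540 × 400 = 1016000 N = 1016 kN.
Setting C = 0.85 f'_c a b equal to T: a = 1016000/(0.85 × 50 × 210) = 113.8 mm.

a ≈ 113.8 mm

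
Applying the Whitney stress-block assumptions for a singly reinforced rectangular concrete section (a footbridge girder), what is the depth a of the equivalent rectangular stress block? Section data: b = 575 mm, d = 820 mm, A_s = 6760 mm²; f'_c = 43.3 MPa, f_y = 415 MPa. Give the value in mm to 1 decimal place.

T = A_s f_y = 6760 × 415 = 2805400 N = 2805.4 kN.
Setting C = 0.85 f'_c a b equal to T: a = 2805400/(0.85 × 43.3 × 575) = 132.6 mm.

a ≈ 132.6 mm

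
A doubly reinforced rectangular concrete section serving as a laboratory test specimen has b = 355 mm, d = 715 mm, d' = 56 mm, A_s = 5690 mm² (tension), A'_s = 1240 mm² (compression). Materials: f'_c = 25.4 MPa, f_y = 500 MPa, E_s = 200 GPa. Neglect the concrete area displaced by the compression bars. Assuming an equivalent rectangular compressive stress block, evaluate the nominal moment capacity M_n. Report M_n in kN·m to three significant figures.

Assume both tension and compression steel yield.
Net tension couple steel: A_s − A'_s = 4450 mm².
a = (A_s − A'_s) f_y / (0.85 f'_c b) = 2225000/(0.85 × 25.4 × 355) = 290.30 mm.
c = a/β₁ = 290.30/0.85 = 341.53 mm; ε'_s = 0.003(c − d')/c = 0.0025 ≥ f_y/E_s = 0.0025, so compression steel does yield.
M_n = (A_s − A'_s) f_y (d − a/2) + A'_s f_y (d − d') = [2225000 × (715 − 145.15) + 620000 × (715 − 56)] × 10⁻⁶ = 1267.92 + 408.58 = 1676.50 kN·m.

M_n ≈ 1680 kN·m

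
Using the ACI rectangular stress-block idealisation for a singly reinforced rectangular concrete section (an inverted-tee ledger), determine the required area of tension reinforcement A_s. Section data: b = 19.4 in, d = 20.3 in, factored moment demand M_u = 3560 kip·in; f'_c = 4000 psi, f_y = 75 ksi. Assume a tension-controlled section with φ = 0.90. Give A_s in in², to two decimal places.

A_s ≈ 2.82 in²

M_n = M_u/φ = 3560/0.90 = 3955.56 kip·in.
From M_n = 0.85 f'_c a b (d − a/2):
a = d − √(d² − 2M_n/(0.85 f'_c b)) = 20.3 − √(20.3² − 2 × 3955.56/(0.85 × 4 × 19.4)) = 3.208 in.
A_s = 0.85 f'_c a b / f_y = 0.85 × 4 × 3.208 × 19.4 / 75 = 2.821 in².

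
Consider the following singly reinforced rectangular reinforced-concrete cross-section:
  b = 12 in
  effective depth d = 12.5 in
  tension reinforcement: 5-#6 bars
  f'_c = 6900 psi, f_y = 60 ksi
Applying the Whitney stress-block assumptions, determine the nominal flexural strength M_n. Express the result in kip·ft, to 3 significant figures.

A_s = 5 × 0.44 = 2.2 in².
T = A_s f_y = 2.2 × 60 = 132 kips.
a = T/(0.85 f'_c b) = 132/(0.85 × 6.9 × 12) = 1.876 in.
M_n = T(d − a/2) = 132 × (12.5 − 0.938) = 1526.2 kip·in = 1526.2/12 = 127.18 kip·ft.

M_n ≈ 127 kip·ft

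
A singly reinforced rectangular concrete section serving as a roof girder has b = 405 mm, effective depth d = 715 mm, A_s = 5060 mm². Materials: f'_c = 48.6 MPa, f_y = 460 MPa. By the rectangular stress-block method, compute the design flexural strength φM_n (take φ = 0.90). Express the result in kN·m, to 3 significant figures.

T = A_s f_y = 5060 × 460 = 2327600 N = 2327.6 kN.
From C = T: a = T/(0.85 f'_c b) = 2327600/(0.85 × 48.6 × 405) = 139.12 mm.
M_n = T(d − a/2) = 2327.6 kN × (715 − 69.56) mm = 1502.33 kN·m.
φM_n = 0.90 × 1502.33 = 1352.10 kN·m.

φM_n ≈ 1350 kN·m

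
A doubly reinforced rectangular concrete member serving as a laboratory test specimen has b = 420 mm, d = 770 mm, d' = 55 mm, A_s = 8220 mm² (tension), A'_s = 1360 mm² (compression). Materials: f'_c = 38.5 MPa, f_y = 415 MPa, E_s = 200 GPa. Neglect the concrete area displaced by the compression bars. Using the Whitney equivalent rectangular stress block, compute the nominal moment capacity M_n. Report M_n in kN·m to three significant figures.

Assume both tension and compression steel yield.
Net tension couple steel: A_s − A'_s = 6860 mm².
a = (A_s − A'_s) f_y / (0.85 f'_c b) = 2846900/(0.85 × 38.5 × 420) = 207.13 mm.
c = a/β₁ = 207.13/0.775 = 267.26 mm; ε'_s = 0.003(c − d')/c = 0.0024 ≥ f_y/E_s = 0.0021, so compression steel does yield.
M_n = (A_s − A'_s) f_y (d − a/2) + A'_s f_y (d − d') = [2846900 × (770 − 103.565) + 564400 × (770 − 55)] × 10⁻⁶ = 1897.27 + 403.55 = 2300.82 kN·m.

M_n ≈ 2300 kN·m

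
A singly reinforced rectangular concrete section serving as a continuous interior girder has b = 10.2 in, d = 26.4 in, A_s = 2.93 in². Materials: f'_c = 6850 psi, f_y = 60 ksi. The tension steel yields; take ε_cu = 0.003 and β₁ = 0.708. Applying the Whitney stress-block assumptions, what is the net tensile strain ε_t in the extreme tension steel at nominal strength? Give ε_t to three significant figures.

a = A_s f_y/(0.85 f'_c b) = 2.960 in.
β₁ = 0.708, so c = a/β₁ = 2.960/0.708 = 4.181 in.
From the linear strain diagram with ε_cu = 0.003: ε_t = 0.003 (d − c)/c = 0.003 × (26.4 − 4.181)/4.181 = 0.0159.
Since ε_t ≥ 0.005, the section is tension-controlled.

ε_t ≈ 0.0159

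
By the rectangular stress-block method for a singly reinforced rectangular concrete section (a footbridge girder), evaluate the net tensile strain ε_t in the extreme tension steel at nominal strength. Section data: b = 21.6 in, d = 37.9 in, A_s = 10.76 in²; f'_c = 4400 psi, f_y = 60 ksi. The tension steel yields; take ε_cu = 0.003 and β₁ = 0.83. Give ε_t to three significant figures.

a = A_s f_y/(0.85 f'_c b) = 7.992 in.
β₁ = 0.83, so c = a/β₁ = 7.992/0.83 = 9.629 in.
From the linear strain diagram with ε_cu = 0.003: ε_t = 0.003 (d − c)/c = 0.003 × (37.9 − 9.629)/9.629 = 0.00881.
Since ε_t ≥ 0.005, the section is tension-controlled.

ε_t ≈ 0.00881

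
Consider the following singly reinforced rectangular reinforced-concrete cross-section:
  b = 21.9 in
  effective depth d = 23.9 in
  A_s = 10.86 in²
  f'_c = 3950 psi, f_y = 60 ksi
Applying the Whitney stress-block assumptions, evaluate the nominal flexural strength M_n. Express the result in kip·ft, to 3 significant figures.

T = A_s f_y = 10.86 × 60 = 651.6 kips.
a = T/(0.85 f'_c b) = 651.6/(0.85 × 3.95 × 21.9) = 8.862 in.
M_n = T(d − a/2) = 651.6 × (23.9 − 4.431) = 12686.0 kip·in = 12686.0/12 = 1057.17 kip·ft.

M_n ≈ 1060 kip·ft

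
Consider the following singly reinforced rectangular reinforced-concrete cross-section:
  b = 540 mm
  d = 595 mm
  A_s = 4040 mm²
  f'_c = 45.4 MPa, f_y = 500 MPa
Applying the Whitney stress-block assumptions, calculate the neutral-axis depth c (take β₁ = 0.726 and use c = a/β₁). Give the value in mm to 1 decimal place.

T = A_s f_y = 4040 × 500 = 2020000 N = 2020 kN.
Setting C = 0.85 f'_c a b equal to T: a = 2020000/(0.85 × 45.4 × 540) = 96.935 mm.
With β₁ = 0.726, c = a/β₁ = 96.935/0.726 = 133.5 mm.

c ≈ 133.5 mm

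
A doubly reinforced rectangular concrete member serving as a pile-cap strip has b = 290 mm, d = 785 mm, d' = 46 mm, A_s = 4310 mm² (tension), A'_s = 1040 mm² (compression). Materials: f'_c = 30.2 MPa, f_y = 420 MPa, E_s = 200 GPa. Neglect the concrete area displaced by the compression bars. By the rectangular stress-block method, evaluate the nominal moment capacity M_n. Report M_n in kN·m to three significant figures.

M_n ≈ 1270 kN·m

Assume both tension and compression steel yield.
Net tension couple steel: A_s − A'_s = 3270 mm².
a = (A_s − A'_s) f_y / (0.85 f'_c b) = 1373400/(0.85 × 30.2 × 290) = 184.49 mm.
c = a/β₁ = 184.49/0.834 = 221.21 mm; ε'_s = 0.003(c − d')/c = 0.0024 ≥ f_y/E_s = 0.0021, so compression steel does yield.
M_n = (A_s − A'_s) f_y (d − a/2) + A'_s f_y (d − d') = [1373400 × (785 − 92.245) + 436800 × (785 − 46)] × 10⁻⁶ = 951.43 + 322.80 = 1274.23 kN·m.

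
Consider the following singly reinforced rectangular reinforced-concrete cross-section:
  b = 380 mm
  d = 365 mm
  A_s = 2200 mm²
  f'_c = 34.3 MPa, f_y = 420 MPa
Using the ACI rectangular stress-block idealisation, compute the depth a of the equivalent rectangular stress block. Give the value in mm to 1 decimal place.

a ≈ 83.4 mm

T = A_s f_y = 2200 × 420 = 924000 N = 924 kN.
Setting C = 0.85 f'_c a b equal to T: a = 924000/(0.85 × 34.3 × 380) = 83.4 mm.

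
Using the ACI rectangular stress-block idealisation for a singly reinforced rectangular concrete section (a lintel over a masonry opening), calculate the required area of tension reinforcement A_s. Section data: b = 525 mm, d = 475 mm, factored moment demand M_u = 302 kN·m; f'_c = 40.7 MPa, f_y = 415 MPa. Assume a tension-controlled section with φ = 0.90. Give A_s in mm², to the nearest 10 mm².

A_s ≈ 1780 mm²

M_n = M_u/φ = 302/0.90 = 335.556 kN·m.
With M_n = 0.85 f'_c a b (d − a/2), solve the quadratic for a:
a = d − √(d² − 2M_n/(0.85 f'_c b)) = 475 − √(475² − 2 × 335.556×10⁶/(0.85 × 40.7 × 525)) = 40.63 mm.
A_s = 0.85 f'_c a b / f_y = 0.85 × 40.7 × 40.63 × 525 / 415 = 1778.2 mm².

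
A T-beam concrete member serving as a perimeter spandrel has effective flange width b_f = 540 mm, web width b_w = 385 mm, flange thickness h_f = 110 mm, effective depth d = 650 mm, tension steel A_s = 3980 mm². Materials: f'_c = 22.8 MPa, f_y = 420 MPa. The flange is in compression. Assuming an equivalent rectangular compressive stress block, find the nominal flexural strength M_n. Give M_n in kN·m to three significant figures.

M_n ≈ 948 kN·m

Tension: T = A_s f_y = 3980 × 420 = 1671600 N.
Try a within the flange: a = T/(0.85 f'_c b_f) = 1671600/(0.85 × 22.8 × 540) = 159.73 mm.
a = 159.73 > h_f = 110 mm: the block extends into the web. Split into flange-overhang and web parts.
C_f = 0.85 f'_c (b_f − b_w) h_f = 0.85 × 22.8 × (540 − 385) × 110 = 330429 N.
Remaining web compression depth: a_w = (T − C_f)/(0.85 f'_c b_w) = (1671600 − 330429)/(0.85 × 22.8 × 385) = 179.75 mm.
M_n = C_f(d − h_f/2) + (T − C_f)(d − a_w/2) = 330429 × (650 − 55) + 1341171 × (650 − 89.875) = 196.61 + 751.22 = 947.83 × 10⁶ N·mm.
M_n = 947.83 kN·m.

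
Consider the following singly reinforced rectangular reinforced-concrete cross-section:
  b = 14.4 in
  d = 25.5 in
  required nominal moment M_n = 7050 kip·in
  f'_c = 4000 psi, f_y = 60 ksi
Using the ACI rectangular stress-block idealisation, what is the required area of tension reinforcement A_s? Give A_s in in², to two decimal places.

From M_n = 0.85 f'_c a b (d − a/2):
a = d − √(d² − 2M_n/(0.85 f'_c b)) = 25.5 − √(25.5² − 2 × 7050/(0.85 × 4 × 14.4)) = 6.467 in.
A_s = 0.85 f'_c a b / f_y = 0.85 × 4 × 6.467 × 14.4 / 60 = 5.277 in².

A_s ≈ 5.28 in²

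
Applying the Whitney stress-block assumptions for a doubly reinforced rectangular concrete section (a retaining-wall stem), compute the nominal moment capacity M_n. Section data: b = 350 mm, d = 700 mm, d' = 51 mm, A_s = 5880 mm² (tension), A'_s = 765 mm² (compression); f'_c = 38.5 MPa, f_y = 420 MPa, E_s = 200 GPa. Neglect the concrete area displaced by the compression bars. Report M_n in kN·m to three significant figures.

Assume both tension and compression steel yield.
Net tension couple steel: A_s − A'_s = 5115 mm².
a = (A_s − A'_s) f_y / (0.85 f'_c b) = 2148300/(0.85 × 38.5 × 350) = 187.56 mm.
c = a/β₁ = 187.56/0.775 = 242.01 mm; ε'_s = 0.003(c − d')/c = 0.0024 ≥ f_y/E_s = 0.0021, so compression steel does yield.
M_n = (A_s − A'_s) f_y (d − a/2) + A'_s f_y (d − d') = [2148300 × (700 − 93.78) + 321300 × (700 − 51)] × 10⁻⁶ = 1302.34 + 208.52 = 1510.86 kN·m.

M_n ≈ 1510 kN·m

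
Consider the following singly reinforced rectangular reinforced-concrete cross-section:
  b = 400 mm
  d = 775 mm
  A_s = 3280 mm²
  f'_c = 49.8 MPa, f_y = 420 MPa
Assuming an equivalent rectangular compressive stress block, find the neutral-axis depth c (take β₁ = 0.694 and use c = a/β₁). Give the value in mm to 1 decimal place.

c ≈ 117.2 mm

T = A_s f_y = 3280 × 420 = 1377600 N = 1377.6 kN.
Setting C = 0.85 f'_c a b equal to T: a = 1377600/(0.85 × 49.8 × 400) = 81.361 mm.
With β₁ = 0.694, c = a/β₁ = 81.361/0.694 = 117.2 mm.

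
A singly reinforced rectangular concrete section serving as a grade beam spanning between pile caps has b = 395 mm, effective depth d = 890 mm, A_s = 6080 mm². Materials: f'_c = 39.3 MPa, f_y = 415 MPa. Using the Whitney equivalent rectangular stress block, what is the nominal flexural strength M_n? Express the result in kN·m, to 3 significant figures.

M_n ≈ 2000 kN·m

T = A_s f_y = 6080 × 415 = 2523200 N = 2523.2 kN.
From C = T: a = T/(0.85 f'_c b) = 2523200/(0.85 × 39.3 × 395) = 191.22 mm.
M_n = T(d − a/2) = 2523.2 kN × (890 − 95.61) mm = 2004.40 kN·m.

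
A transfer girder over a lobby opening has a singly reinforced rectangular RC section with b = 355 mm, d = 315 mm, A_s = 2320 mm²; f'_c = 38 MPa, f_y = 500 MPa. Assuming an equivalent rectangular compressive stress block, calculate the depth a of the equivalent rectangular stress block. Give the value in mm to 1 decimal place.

a ≈ 101.2 mm

T = A_s f_y = 2320 × 500 = 1160000 N = 1160 kN.
Setting C = 0.85 f'_c a b equal to T: a = 1160000/(0.85 × 38 × 355) = 101.2 mm.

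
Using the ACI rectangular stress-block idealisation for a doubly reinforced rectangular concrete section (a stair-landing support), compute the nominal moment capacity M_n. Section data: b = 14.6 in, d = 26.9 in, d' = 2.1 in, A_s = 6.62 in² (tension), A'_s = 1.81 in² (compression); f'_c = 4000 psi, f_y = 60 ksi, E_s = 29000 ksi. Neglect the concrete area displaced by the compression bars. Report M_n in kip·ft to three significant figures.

Assume both steels yield.
a = (A_s − A'_s) f_y/(0.85 f'_c b) = (6.62 − 1.81) × 60/(0.85 × 4 × 14.6) = 5.814 in.
c = a/β₁ = 5.814/0.85 = 6.840 in; ε'_s = 0.003(c − d')/c = 0.0021 ≥ ε_y = 0.0021, so the compression steel yields.
M_n = (A_s − A'_s) f_y (d − a/2) + A'_s f_y (d − d') = 288.6 × (26.9 − 2.907) + 108.6 × (26.9 − 2.1) = 6924.4 + 2693.3 = 9617.7 kip·in = 9617.7/12 = 801.48 kip·ft.

M_n ≈ 801 kip·ft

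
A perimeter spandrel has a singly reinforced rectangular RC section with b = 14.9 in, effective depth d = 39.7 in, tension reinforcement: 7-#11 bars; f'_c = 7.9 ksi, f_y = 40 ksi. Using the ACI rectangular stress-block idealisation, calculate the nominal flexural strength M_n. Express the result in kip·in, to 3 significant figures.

A_s = 7 × 1.56 = 10.92 in².
T = A_s f_y = 10.92 × 40 = 436.8 kips.
a = T/(0.85 f'_c b) = 436.8/(0.85 × 7.9 × 14.9) = 4.366 in.
M_n = T(d − a/2) = 436.8 × (39.7 − 2.183) = 16387.4 kip·in.

M_n ≈ 16400 kip·in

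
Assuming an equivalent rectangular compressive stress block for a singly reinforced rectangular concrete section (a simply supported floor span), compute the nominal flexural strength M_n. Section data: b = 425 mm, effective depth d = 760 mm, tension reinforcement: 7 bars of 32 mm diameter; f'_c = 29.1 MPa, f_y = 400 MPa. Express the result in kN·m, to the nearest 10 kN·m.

M_n ≈ 1470 kN·m

A_s = 7 × 804 = 5628 mm².
T = A_s f_y = 5628 × 400 = 2251200 N = 2251.2 kN.
From C = T: a = T/(0.85 f'_c b) = 2251200/(0.85 × 29.1 × 425) = 214.15 mm.
M_n = T(d − a/2) = 2251.2 kN × (760 − 107.075) mm = 1469.86 kN·m.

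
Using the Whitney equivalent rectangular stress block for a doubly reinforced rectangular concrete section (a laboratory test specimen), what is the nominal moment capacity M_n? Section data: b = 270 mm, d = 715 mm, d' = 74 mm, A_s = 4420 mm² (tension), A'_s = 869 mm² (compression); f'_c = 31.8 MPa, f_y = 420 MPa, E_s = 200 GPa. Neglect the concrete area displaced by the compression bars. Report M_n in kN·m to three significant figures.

Assume both tension and compression steel yield.
Net tension couple steel: A_s − A'_s = 3551 mm².
a = (A_s − A'_s) f_y / (0.85 f'_c b) = 1491420/(0.85 × 31.8 × 270) = 204.36 mm.
c = a/β₁ = 204.36/0.823 = 248.31 mm; ε'_s = 0.003(c − d')/c = 0.0021 ≥ f_y/E_s = 0.0021, so compression steel does yield.
M_n = (A_s − A'_s) f_y (d − a/2) + A'_s f_y (d − d') = [1491420 × (715 − 102.18) + 364980 × (715 − 74)] × 10⁻⁶ = 913.97 + 233.95 = 1147.92 kN·m.

M_n ≈ 1150 kN·m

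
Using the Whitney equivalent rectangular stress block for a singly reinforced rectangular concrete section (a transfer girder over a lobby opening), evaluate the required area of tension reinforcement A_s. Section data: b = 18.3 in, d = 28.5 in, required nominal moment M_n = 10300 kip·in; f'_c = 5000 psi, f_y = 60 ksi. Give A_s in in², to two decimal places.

A_s ≈ 6.62 in²

From M_n = 0.85 f'_c a b (d − a/2):
a = d − √(d² − 2M_n/(0.85 f'_c b)) = 28.5 − √(28.5² − 2 × 10300/(0.85 × 5 × 18.3)) = 5.104 in.
A_s = 0.85 f'_c a b / f_y = 0.85 × 5 × 5.104 × 18.3 / 60 = 6.616 in².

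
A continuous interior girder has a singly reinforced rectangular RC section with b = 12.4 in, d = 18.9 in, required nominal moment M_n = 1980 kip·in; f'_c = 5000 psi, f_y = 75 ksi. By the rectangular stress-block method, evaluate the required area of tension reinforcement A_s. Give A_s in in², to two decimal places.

A_s ≈ 1.48 in²

From M_n = 0.85 f'_c a b (d − a/2):
a = d − √(d² − 2M_n/(0.85 f'_c b)) = 18.9 − √(18.9² − 2 × 1980/(0.85 × 5 × 12.4)) = 2.105 in.
A_s = 0.85 f'_c a b / f_y = 0.85 × 5 × 2.105 × 12.4 / 75 = 1.479 in².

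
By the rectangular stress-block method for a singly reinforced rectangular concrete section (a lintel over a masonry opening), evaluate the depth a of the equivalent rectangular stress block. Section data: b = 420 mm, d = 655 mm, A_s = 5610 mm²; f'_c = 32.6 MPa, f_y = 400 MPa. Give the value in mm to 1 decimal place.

a ≈ 192.8 mm

T = A_s f_y = 5610 × 400 = 2244000 N = 2244 kN.
Setting C = 0.85 f'_c a b equal to T: a = 2244000/(0.85 × 32.6 × 420) = 192.8 mm.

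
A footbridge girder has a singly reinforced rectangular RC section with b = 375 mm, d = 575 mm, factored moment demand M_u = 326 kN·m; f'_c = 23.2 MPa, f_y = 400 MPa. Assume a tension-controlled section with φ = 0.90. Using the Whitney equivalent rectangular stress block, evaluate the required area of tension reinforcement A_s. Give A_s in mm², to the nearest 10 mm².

A_s ≈ 1710 mm²

M_n = M_u/φ = 326/0.90 = 362.222 kN·m.
With M_n = 0.85 f'_c a b (d − a/2), solve the quadratic for a:
a = d − √(d² − 2M_n/(0.85 f'_c b)) = 575 − √(575² − 2 × 362.222×10⁶/(0.85 × 23.2 × 375)) = 92.65 mm.
A_s = 0.85 f'_c a b / f_y = 0.85 × 23.2 × 92.65 × 375 / 400 = 1712.9 mm².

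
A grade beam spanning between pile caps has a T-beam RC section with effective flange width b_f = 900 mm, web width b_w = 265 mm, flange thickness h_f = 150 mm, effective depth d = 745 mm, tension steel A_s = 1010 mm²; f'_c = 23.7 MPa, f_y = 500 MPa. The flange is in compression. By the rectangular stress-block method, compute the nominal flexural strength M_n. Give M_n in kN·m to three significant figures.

Tension: T = A_s f_y = 1010 × 500 = 505000 N.
Try a within the flange: a = T/(0.85 f'_c b_f) = 505000/(0.85 × 23.7 × 900) = 27.85 mm.
Since a = 27.85 ≤ h_f = 150 mm, the stress block lies entirely in the flange; analyse as a rectangular beam of width b_f.
M_n = T(d − a/2) = 505000 × (745 − 13.925) = 369.19 × 10⁶ N·mm.
M_n = 369.19 kN·m.

M_n ≈ 369 kN·m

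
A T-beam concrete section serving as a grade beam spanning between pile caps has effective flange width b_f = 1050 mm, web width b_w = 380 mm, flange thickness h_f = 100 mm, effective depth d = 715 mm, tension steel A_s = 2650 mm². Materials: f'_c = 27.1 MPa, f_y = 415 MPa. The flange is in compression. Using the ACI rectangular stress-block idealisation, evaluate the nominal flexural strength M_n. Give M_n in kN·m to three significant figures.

M_n ≈ 761 kN·m

Tension: T = A_s f_y = 2650 × 415 = 1099750 N.
Try a within the flange: a = T/(0.85 f'_c b_f) = 1099750/(0.85 × 27.1 × 1050) = 45.47 mm.
Since a = 45.47 ≤ h_f = 100 mm, the stress block lies entirely in the flange; analyse as a rectangular beam of width b_f.
M_n = T(d − a/2) = 1099750 × (715 − 22.735) = 761.32 × 10⁶ N·mm.
M_n = 761.32 kN·m.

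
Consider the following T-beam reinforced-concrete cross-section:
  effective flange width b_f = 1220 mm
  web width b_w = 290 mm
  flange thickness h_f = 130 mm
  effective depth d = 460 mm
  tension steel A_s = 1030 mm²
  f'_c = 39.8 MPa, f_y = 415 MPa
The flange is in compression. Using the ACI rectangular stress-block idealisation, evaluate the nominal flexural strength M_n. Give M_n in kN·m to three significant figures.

Tension: T = A_s f_y = 1030 × 415 = 427450 N.
Try a within the flange: a = T/(0.85 f'_c b_f) = 427450/(0.85 × 39.8 × 1220) = 10.36 mm.
Since a = 10.36 ≤ h_f = 130 mm, the stress block lies entirely in the flange; analyse as a rectangular beam of width b_f.
M_n = T(d − a/2) = 427450 × (460 − 5.18) = 194.41 × 10⁶ N·mm.
M_n = 194.41 kN·m.

M_n ≈ 194 kN·m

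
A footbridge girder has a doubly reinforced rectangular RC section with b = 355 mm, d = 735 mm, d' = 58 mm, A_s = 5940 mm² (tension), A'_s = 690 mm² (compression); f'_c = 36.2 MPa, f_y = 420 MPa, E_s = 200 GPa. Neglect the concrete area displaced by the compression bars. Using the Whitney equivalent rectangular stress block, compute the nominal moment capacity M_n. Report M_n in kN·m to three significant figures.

M_n ≈ 1590 kN·m

Assume both tension and compression steel yield.
Net tension couple steel: A_s − A'_s = 5250 mm².
a = (A_s − A'_s) f_y / (0.85 f'_c b) = 2205000/(0.85 × 36.2 × 355) = 201.86 mm.
c = a/β₁ = 201.86/0.791 = 255.20 mm; ε'_s = 0.003(c − d')/c = 0.0023 ≥ f_y/E_s = 0.0021, so compression steel does yield.
M_n = (A_s − A'_s) f_y (d − a/2) + A'_s f_y (d − d') = [2205000 × (735 − 100.93) + 289800 × (735 − 58)] × 10⁻⁶ = 1398.12 + 196.19 = 1594.31 kN·m.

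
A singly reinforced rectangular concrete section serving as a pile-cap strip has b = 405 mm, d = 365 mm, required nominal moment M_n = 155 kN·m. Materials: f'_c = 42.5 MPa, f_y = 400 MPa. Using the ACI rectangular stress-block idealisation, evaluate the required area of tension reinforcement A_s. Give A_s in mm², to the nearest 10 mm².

With M_n = 0.85 f'_c a b (d − a/2), solve the quadratic for a:
a = d − √(d² − 2M_n/(0.85 f'_c b)) = 365 − √(365² − 2 × 155×10⁶/(0.85 × 42.5 × 405)) = 30.28 mm.
A_s = 0.85 f'_c a b / f_y = 0.85 × 42.5 × 30.28 × 405 / 400 = 1107.5 mm².

A_s ≈ 1110 mm²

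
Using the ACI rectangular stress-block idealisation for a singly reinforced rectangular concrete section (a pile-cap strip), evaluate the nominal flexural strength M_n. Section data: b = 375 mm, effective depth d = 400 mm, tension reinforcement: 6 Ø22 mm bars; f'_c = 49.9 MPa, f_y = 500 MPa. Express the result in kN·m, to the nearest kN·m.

A_s = 6 × 380 = 2280 mm².
T = A_s f_y = 2280 × 500 = 1140000 N = 1140 kN.
From C = T: a = T/(0.85 f'_c b) = 1140000/(0.85 × 49.9 × 375) = 71.67 mm.
M_n = T(d − a/2) = 1140 kN × (400 − 35.835) mm = 415.15 kN·m.

M_n ≈ 415 kN·m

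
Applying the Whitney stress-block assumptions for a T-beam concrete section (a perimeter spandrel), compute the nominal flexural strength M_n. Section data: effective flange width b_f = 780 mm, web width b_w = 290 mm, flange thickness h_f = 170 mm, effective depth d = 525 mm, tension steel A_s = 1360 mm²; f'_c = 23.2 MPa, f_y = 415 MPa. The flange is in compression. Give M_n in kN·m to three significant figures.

M_n ≈ 286 kN·m

Tension: T = A_s f_y = 1360 × 415 = 564400 N.
Try a within the flange: a = T/(0.85 f'_c b_f) = 564400/(0.85 × 23.2 × 780) = 36.69 mm.
Since a = 36.69 ≤ h_f = 170 mm, the stress block lies entirely in the flange; analyse as a rectangular beam of width b_f.
M_n = T(d − a/2) = 564400 × (525 − 18.345) = 285.96 × 10⁶ N·mm.
M_n = 285.96 kN·m.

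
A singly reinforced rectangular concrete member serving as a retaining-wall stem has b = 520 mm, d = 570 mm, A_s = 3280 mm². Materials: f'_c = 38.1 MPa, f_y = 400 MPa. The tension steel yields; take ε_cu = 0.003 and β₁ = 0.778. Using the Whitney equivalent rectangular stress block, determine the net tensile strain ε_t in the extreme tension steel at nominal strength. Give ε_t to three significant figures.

a = A_s f_y/(0.85 f'_c b) = 77.91 mm.
β₁ = 0.778, so c = a/β₁ = 77.91/0.778 = 100.14 mm.
From the linear strain diagram with ε_cu = 0.003: ε_t = 0.003 (d − c)/c = 0.003 × (570 − 100.14)/100.14 = 0.0141.
Since ε_t ≥ 0.005, the section is tension-controlled.

ε_t ≈ 0.0141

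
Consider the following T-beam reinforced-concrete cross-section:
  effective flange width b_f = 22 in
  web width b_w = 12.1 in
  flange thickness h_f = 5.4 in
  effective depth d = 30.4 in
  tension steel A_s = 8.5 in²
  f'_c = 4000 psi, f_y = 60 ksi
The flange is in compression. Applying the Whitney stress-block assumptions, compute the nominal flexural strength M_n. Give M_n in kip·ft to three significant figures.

Tension: T = A_s f_y = 8.5 × 60 = 510 kips.
Try a within the flange: a = T/(0.85 f'_c b_f) = 510/(0.85 × 4 × 22) = 6.818 in.
a = 6.818 > h_f = 5.4 in: the block extends into the web. Split into flange-overhang and web parts.
C_f = 0.85 f'_c (b_f − b_w) h_f = 0.85 × 4 × (22 − 12.1) × 5.4 = 181.8 kips.
Remaining web compression depth: a_w = (T − C_f)/(0.85 f'_c b_w) = (510 − 181.8)/(0.85 × 4 × 12.1) = 7.978 in.
M_n = C_f(d − h_f/2) + (T − C_f)(d − a_w/2) = 181.8 × (30.4 − 2.7) + 328.2 × (30.4 − 3.989) = 5035.9 + 8668.1 = 13704.0 kip·in.
M_n = 13704.0/12 = 1142.00 kip·ft.

M_n ≈ 1140 kip·ft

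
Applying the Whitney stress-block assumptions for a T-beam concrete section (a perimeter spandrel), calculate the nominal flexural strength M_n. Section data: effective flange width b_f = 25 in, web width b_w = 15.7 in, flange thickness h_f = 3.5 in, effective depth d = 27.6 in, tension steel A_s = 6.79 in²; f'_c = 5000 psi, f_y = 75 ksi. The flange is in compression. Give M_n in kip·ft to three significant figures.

M_n ≈ 1070 kip·ft

Tension: T = A_s f_y = 6.79 × 75 = 509.25 kips.
Try a within the flange: a = T/(0.85 f'_c b_f) = 509.25/(0.85 × 5 × 25) = 4.793 in.
a = 4.793 > h_f = 3.5 in: the block extends into the web. Split into flange-overhang and web parts.
C_f = 0.85 f'_c (b_f − b_w) h_f = 0.85 × 5 × (25 − 15.7) × 3.5 = 138.3 kips.
Remaining web compression depth: a_w = (T − C_f)/(0.85 f'_c b_w) = (509.25 − 138.3)/(0.85 × 5 × 15.7) = 5.559 in.
M_n = C_f(d − h_f/2) + (T − C_f)(d − a_w/2) = 138.3 × (27.6 − 1.75) + 370.95 × (27.6 − 2.7795) = 3575.1 + 9207.2 = 12782.3 kip·in.
M_n = 12782.3/12 = 1065.19 kip·ft.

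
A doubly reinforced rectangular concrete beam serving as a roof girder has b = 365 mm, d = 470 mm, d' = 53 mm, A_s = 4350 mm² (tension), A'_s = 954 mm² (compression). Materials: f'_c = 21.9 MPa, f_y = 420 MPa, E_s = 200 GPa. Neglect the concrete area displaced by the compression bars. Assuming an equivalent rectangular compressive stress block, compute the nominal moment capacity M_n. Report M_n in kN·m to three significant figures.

M_n ≈ 688 kN·m

Assume both tension and compression steel yield.
Net tension couple steel: A_s − A'_s = 3396 mm².
a = (A_s − A'_s) f_y / (0.85 f'_c b) = 1426320/(0.85 × 21.9 × 365) = 209.92 mm.
c = a/β₁ = 209.92/0.85 = 246.96 mm; ε'_s = 0.003(c − d')/c = 0.0024 ≥ f_y/E_s = 0.0021, so compression steel does yield.
M_n = (A_s − A'_s) f_y (d − a/2) + A'_s f_y (d − d') = [1426320 × (470 − 104.96) + 400680 × (470 − 53)] × 10⁻⁶ = 520.66 + 167.08 = 687.74 kN·m.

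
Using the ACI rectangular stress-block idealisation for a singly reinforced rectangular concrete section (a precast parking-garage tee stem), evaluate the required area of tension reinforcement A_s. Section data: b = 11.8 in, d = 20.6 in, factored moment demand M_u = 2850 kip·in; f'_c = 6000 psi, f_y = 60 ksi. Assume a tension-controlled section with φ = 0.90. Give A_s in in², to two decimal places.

M_n = M_u/φ = 2850/0.90 = 3166.67 kip·in.
From M_n = 0.85 f'_c a b (d − a/2):
a = d − √(d² − 2M_n/(0.85 f'_c b)) = 20.6 − √(20.6² − 2 × 3166.67/(0.85 × 6 × 11.8)) = 2.736 in.
A_s = 0.85 f'_c a b / f_y = 0.85 × 6 × 2.736 × 11.8 / 60 = 2.744 in².

A_s ≈ 2.74 in²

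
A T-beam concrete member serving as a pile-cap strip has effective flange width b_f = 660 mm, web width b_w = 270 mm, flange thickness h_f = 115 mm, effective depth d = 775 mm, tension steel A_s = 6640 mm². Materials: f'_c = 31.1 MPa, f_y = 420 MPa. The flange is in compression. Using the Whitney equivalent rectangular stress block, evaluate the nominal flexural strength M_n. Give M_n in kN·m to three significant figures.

M_n ≈ 1910 kN·m

Tension: T = A_s f_y = 6640 × 420 = 2788800 N.
Try a within the flange: a = T/(0.85 f'_c b_f) = 2788800/(0.85 × 31.1 × 660) = 159.84 mm.
a = 159.84 > h_f = 115 mm: the block extends into the web. Split into flange-overhang and web parts.
C_f = 0.85 f'_c (b_f − b_w) h_f = 0.85 × 31.1 × (660 − 270) × 115 = 1185610 N.
Remaining web compression depth: a_w = (T − C_f)/(0.85 f'_c b_w) = (2788800 − 1185610)/(0.85 × 31.1 × 270) = 224.62 mm.
M_n = C_f(d − h_f/2) + (T − C_f)(d − a_w/2) = 1185610 × (775 − 57.5) + 1603190 × (775 − 112.31) = 850.68 + 1062.42 = 1913.10 × 10⁶ N·mm.
M_n = 1913.10 kN·m.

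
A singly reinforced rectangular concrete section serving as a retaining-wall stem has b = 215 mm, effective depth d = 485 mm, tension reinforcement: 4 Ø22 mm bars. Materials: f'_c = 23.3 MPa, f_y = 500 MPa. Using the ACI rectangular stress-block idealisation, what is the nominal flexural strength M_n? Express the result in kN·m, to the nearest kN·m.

A_s = 4 × 380 = 1520 mm².
T = A_s f_y = 1520 × 500 = 760000 N = 760 kN.
From C = T: a = T/(0.85 f'_c b) = 760000/(0.85 × 23.3 × 215) = 178.48 mm.
M_n = T(d − a/2) = 760 kN × (485 − 89.24) mm = 300.78 kN·m.

M_n ≈ 301 kN·m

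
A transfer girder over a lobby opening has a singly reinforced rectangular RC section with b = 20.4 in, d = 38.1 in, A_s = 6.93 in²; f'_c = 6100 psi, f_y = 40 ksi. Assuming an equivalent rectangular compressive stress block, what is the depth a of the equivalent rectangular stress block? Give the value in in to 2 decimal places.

T = A_s f_y = 6.93 × 40 = 277.2 kips.
a = T/(0.85 f'_c b) = 277.2/(0.85 × 6.1 × 20.4) = 2.62 in.

a ≈ 2.62 in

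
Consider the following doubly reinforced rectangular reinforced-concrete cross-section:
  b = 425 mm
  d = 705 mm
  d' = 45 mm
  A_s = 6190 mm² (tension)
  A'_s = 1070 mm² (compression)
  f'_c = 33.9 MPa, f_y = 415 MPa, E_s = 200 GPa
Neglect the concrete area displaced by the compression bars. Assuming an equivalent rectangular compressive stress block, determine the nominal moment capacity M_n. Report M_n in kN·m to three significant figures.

Assume both tension and compression steel yield.
Net tension couple steel: A_s − A'_s = 5120 mm².
a = (A_s − A'_s) f_y / (0.85 f'_c b) = 2124800/(0.85 × 33.9 × 425) = 173.50 mm.
c = a/β₁ = 173.50/0.808 = 214.73 mm; ε'_s = 0.003(c − d')/c = 0.0024 ≥ f_y/E_s = 0.0021, so compression steel does yield.
M_n = (A_s − A'_s) f_y (d − a/2) + A'_s f_y (d − d') = [2124800 × (705 − 86.75) + 444050 × (705 − 45)] × 10⁻⁶ = 1313.66 + 293.07 = 1606.73 kN·m.

M_n ≈ 1610 kN·m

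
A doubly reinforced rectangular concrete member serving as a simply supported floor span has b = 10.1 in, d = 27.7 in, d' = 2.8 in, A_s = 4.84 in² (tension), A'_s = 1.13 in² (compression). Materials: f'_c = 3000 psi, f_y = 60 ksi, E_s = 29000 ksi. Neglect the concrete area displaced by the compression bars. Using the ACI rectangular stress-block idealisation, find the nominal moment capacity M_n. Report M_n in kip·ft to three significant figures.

M_n ≈ 574 kip·ft

Assume both steels yield.
a = (A_s − A'_s) f_y/(0.85 f'_c b) = (4.84 − 1.13) × 60/(0.85 × 3 × 10.1) = 8.643 in.
c = a/β₁ = 8.643/0.85 = 10.168 in; ε'_s = 0.003(c − d')/c = 0.0022 ≥ ε_y = 0.0021, so the compression steel yields.
M_n = (A_s − A'_s) f_y (d − a/2) + A'_s f_y (d − d') = 222.6 × (27.7 − 4.3215) + 67.8 × (27.7 − 2.8) = 5204.1 + 1688.2 = 6892.3 kip·in = 6892.3/12 = 574.36 kip·ft.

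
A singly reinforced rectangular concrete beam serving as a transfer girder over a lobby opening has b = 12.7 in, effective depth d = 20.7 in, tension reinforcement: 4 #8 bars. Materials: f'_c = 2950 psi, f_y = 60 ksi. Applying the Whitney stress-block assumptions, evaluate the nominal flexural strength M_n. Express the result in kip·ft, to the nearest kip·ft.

M_n ≈ 280 kip·ft

A_s = 4 × 0.79 = 3.16 in².
T = A_s f_y = 3.16 × 60 = 189.6 kips.
a = T/(0.85 f'_c b) = 189.6/(0.85 × 2.95 × 12.7) = 5.954 in.
M_n = T(d − a/2) = 189.6 × (20.7 − 2.977) = 3360.3 kip·in = 3360.3/12 = 280.03 kip·ft.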